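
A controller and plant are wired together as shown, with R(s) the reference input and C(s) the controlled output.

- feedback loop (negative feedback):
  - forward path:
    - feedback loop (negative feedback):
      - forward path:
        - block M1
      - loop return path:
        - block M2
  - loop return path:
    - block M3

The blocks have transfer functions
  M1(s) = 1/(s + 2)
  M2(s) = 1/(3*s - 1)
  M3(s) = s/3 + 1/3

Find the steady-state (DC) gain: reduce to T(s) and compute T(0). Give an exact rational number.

[1] apply the feedback formula to M1, M2 gives (3*s - 1)/(3*s^2 + 5*s - 1)
[2] apply the feedback formula to [M1/(1+M1*M2)], M3 gives (9*s - 3)/(12*s^2 + 17*s - 4)
The step-2 result is T(s). Setting s = 0: T(0) = -3/(-4) = 3/4.

Answer: 3/4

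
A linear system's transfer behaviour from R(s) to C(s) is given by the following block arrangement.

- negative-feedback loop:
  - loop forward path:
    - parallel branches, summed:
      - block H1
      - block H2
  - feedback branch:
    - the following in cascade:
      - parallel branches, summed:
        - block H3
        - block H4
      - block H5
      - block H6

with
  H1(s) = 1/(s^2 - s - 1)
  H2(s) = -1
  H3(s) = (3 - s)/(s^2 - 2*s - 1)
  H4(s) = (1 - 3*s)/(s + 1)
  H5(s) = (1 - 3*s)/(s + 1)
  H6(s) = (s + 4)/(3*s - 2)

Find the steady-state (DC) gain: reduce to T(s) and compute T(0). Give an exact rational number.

Answer: 2/7

Working:
Step 1. parallel reduction of H1, H2, giving (-s^2 + s + 2)/(s^2 - s - 1)
Step 2. combine H3, H4 in parallel, giving (-3*s^3 + 6*s^2 + 3*s + 2)/(s^3 - s^2 - 3*s - 1)
Step 3. combine (H3+H4), H5, H6 in series, giving (9*s^5 + 15*s^4 - 87*s^3 - 15*s^2 - 10*s + 8)/(3*s^5 - 2*s^4 - 12*s^3 - 4*s^2 + 5*s + 2)
Step 4. apply the feedback formula to (H1+H2), ((H3+H4)*H5*H6), giving (3*s^6 - 8*s^5 - 8*s^4 + 20*s^3 + 13*s^2 - 8*s - 4)/(6*s^6 + 5*s^5 - 112*s^4 + 144*s^3 + 14*s^2 + 33*s - 14)
The step-4 result is T(s). Setting s = 0: T(0) = -4/(-14) = 2/7.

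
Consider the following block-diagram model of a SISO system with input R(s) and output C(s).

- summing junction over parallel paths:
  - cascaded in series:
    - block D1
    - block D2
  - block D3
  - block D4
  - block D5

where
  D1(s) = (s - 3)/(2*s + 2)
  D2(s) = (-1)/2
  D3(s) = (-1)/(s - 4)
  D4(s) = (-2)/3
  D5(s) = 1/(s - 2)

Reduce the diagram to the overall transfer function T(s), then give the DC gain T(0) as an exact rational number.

The answer is -1/6.

Reasoning:
[1] multiply D1, D2 (series): (3 - s)/(4*s + 4)
[2] add (D1*D2), D3, D4, D5 (parallel): (-11*s^3 + 67*s^2 - 118*s - 16)/(12*s^3 - 60*s^2 + 24*s + 96)
The step-2 result is T(s). Setting s = 0: T(0) = -16/96 = -1/6.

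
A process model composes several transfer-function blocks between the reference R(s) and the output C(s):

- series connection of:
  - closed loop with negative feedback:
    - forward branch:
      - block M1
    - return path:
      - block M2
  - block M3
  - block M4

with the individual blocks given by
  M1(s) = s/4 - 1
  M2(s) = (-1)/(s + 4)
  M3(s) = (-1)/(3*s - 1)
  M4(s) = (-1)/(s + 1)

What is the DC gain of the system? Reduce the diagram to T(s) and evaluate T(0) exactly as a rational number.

Step 1. feedback reduction of M1, M2; result (s^2 - 16)/(3*s + 20)
Step 2. multiply [M1/(1+M1*M2)], M3, M4 (series); result (s^2 - 16)/(9*s^3 + 66*s^2 + 37*s - 20)
Step 2 gives the overall T(s). Then T(0) = -16/(-20) = 4/5.

Hence the answer: 4/5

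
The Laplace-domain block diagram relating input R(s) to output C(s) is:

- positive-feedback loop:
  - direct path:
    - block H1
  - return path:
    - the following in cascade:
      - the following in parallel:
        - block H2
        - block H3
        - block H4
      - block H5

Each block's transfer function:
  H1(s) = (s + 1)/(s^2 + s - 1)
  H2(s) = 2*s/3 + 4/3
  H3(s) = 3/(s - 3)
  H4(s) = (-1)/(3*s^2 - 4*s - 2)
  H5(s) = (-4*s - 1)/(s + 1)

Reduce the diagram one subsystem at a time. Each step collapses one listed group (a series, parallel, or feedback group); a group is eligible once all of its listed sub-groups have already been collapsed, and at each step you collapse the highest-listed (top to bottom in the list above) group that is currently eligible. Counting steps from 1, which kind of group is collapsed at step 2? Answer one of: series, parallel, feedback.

[1] add H2, H3, H4 (parallel)
[2] reduce the series chain (H2+H3+H4), H5
[3] close the feedback loop around H1, ((H2+H3+H4)*H5)
Step 2 collapses a series group.

Hence the answer: series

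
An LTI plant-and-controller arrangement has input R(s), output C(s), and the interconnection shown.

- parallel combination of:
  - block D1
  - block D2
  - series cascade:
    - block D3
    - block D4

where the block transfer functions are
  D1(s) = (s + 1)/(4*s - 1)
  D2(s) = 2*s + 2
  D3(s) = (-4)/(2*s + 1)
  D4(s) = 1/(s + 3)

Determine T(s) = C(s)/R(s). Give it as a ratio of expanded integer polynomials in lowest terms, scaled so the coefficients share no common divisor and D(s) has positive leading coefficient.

1. reduce the series chain D3, D4 -> (-4)/(2*s^2 + 7*s + 3)
2. add D1, D2, (D3*D4) (parallel); the result is T(s) itself (integer coefficients, no common factor, positive leading denominator coefficient)

Answer: (16*s^4 + 70*s^3 + 71*s^2 - 2*s + 1)/(8*s^3 + 26*s^2 + 5*s - 3)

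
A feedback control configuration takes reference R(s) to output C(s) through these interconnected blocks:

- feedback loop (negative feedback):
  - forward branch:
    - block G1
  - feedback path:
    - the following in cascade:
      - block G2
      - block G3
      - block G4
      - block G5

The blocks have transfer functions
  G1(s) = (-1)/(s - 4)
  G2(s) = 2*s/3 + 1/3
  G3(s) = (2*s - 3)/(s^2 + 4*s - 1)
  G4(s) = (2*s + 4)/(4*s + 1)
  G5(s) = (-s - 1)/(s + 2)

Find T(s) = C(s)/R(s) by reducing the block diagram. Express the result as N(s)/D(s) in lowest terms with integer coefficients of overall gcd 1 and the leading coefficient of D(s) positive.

1. multiply G2, G3, G4, G5 (series), giving (-8*s^3 + 14*s + 6)/(12*s^3 + 51*s^2 - 3)
2. collapse the loop (G1 forward, (G2*G3*G4*G5) return), giving the overall T(s)

Final answer: (-12*s^3 - 51*s^2 + 3)/(12*s^4 + 11*s^3 - 204*s^2 - 17*s + 6)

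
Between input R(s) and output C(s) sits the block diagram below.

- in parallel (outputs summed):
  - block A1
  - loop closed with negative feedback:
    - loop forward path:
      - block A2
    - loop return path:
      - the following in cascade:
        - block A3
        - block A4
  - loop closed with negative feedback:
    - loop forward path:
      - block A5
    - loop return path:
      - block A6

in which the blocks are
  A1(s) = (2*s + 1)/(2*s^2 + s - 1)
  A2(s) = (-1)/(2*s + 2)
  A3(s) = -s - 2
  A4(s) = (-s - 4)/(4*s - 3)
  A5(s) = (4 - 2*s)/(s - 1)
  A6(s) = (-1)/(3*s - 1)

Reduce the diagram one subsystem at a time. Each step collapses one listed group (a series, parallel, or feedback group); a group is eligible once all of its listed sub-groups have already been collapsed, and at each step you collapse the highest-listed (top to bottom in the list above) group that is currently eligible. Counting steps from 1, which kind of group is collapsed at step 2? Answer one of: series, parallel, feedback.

Reducing step by step:

1. combine A3, A4 in series
2. collapse the loop (A2 forward, (A3*A4) return)
3. reduce the feedback loop with forward A5 and return A6
4. combine A1, [A2/(1+A2*(A3*A4))], [A5/(1+A5*A6)] in parallel
Step 2: feedback.

Answer: feedback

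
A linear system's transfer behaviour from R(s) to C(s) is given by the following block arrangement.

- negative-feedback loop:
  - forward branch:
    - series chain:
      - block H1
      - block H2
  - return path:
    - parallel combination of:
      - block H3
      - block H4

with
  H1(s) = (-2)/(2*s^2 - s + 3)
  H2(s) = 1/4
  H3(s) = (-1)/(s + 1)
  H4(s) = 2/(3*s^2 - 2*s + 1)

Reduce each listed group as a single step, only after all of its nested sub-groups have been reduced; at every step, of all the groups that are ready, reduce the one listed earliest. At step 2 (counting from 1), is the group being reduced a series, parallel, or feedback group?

The answer is parallel.

Reasoning:
Step 1 - combine H1, H2 in series
Step 2 - sum the parallel branches H3, H4
Step 3 - reduce the feedback loop with forward (H1*H2) and return (H3+H4)
At step 2 the group reduced is parallel.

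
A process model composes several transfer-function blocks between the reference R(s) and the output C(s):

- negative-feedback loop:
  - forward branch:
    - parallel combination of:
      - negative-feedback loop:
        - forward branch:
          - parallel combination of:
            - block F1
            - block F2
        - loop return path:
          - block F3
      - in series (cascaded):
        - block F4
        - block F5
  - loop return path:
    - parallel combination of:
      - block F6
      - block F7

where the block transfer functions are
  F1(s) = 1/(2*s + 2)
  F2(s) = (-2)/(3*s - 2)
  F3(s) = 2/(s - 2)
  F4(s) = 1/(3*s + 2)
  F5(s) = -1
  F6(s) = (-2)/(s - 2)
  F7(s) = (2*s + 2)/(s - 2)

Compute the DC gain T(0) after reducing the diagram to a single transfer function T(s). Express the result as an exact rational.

Answer: -7/2

Working:
(1) sum the parallel branches F1, F2; result (-s - 6)/(6*s^2 + 2*s - 4)
(2) feedback reduction of (F1+F2), F3; result (-s^2 - 4*s + 12)/(6*s^3 - 10*s^2 - 10*s - 4)
(3) reduce the series chain F4, F5; result (-1)/(3*s + 2)
(4) reduce the parallel group [(F1+F2)/(1+(F1+F2)*F3)], (F4*F5); result (-9*s^3 - 4*s^2 + 38*s + 28)/(18*s^4 - 18*s^3 - 50*s^2 - 32*s - 8)
(5) add F6, F7 (parallel); result (2*s)/(s - 2)
(6) reduce the feedback loop with forward ([(F1+F2)/(1+(F1+F2)*F3)]+(F4*F5)) and return (F6+F7); result (-9*s^4 + 14*s^3 + 46*s^2 - 48*s - 56)/(18*s^5 - 72*s^4 - 22*s^3 + 144*s^2 + 112*s + 16)
That last expression is T(s); at s = 0 only the constant terms survive, so T(0) = -56/16 = -7/2.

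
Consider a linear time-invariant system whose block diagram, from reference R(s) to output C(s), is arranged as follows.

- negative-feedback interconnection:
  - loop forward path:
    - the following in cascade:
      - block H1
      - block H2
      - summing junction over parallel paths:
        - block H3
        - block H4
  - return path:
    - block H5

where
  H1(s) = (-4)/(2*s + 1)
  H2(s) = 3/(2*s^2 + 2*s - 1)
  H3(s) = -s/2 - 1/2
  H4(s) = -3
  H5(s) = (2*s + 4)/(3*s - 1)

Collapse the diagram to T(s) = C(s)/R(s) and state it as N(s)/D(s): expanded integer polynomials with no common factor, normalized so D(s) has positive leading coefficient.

Step 1. add H3, H4 (parallel): -s/2 - 7/2
Step 2. multiply H1, H2, (H3+H4) (series): (6*s + 42)/(4*s^3 + 6*s^2 - 1)
Step 3. close the feedback loop around (H1*H2*(H3+H4)), H5, which is the overall transfer function T(s) = C(s)/R(s) in lowest terms

Therefore the answer is (18*s^2 + 120*s - 42)/(12*s^4 + 14*s^3 + 6*s^2 + 105*s + 169).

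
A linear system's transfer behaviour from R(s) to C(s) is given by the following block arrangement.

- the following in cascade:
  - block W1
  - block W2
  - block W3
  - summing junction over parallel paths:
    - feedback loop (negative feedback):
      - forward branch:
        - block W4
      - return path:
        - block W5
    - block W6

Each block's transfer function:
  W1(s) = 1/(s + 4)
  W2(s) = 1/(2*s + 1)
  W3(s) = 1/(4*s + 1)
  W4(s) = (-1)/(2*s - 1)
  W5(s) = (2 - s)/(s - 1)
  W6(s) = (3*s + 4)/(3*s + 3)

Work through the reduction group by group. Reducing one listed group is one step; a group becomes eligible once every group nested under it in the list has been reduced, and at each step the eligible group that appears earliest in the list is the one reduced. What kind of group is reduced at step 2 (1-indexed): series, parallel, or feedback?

Step 1 - reduce the feedback loop with forward W4 and return W5
Step 2 - reduce the parallel group [W4/(1+W4*W5)], W6
Step 3 - reduce the series chain W1, W2, W3, ([W4/(1+W4*W5)]+W6)
Step 2 collapses a parallel group.

Therefore the answer is parallel.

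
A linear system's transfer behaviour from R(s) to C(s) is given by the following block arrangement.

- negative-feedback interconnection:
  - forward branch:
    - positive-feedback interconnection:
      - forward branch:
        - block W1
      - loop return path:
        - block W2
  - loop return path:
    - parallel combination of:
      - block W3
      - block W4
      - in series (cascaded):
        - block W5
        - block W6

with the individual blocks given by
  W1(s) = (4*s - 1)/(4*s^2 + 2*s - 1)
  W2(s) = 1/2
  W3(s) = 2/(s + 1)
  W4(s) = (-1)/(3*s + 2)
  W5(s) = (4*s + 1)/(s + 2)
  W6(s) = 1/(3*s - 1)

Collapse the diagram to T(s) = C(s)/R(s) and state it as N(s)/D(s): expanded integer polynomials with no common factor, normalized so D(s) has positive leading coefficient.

Step 1. reduce the feedback loop with forward W1 and return W2, giving (8*s - 2)/(8*s^2 - 1)
Step 2. multiply W5, W6 (series), giving (4*s + 1)/(3*s^2 + 5*s - 2)
Step 3. sum the parallel branches W3, W4, (W5*W6), giving (27*s^3 + 57*s^2 + 18*s - 4)/(9*s^4 + 30*s^3 + 25*s^2 - 4)
Step 4. apply the feedback formula to [W1/(1-W1*W2)], (W3+W4+(W5*W6)): this yields T(s), and no further normalization is needed

Answer: (72*s^5 + 222*s^4 + 140*s^3 - 50*s^2 - 32*s + 8)/(72*s^6 + 240*s^5 + 407*s^4 + 372*s^3 - 27*s^2 - 68*s + 12)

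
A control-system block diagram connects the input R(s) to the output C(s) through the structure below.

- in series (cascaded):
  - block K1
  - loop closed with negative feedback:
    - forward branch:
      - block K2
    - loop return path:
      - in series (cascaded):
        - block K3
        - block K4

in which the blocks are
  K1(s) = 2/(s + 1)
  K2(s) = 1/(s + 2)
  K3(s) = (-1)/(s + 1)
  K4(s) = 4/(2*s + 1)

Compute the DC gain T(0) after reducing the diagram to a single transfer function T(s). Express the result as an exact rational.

First reduce the diagram to T(s).

Step 1. reduce the series chain K3, K4 -> (-4)/(2*s^2 + 3*s + 1)
Step 2. close the feedback loop around K2, (K3*K4) -> (2*s^2 + 3*s + 1)/(2*s^3 + 7*s^2 + 7*s - 2)
Step 3. cascade K1, [K2/(1+K2*(K3*K4))] -> (4*s + 2)/(2*s^3 + 7*s^2 + 7*s - 2)
DC gain: substitute s = 0 into T(s) from step 3: T(0) = 2/(-2) = -1.

Answer: -1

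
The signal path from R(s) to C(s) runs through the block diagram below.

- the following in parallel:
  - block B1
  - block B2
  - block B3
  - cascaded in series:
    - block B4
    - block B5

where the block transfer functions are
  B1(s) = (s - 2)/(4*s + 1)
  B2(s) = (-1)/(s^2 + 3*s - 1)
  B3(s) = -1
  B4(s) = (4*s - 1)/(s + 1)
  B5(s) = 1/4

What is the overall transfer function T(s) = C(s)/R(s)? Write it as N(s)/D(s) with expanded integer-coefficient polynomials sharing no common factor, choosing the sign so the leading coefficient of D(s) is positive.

(1) combine B4, B5 in series = (4*s - 1)/(4*s + 4)
(2) sum the parallel branches B1, B2, B3, (B4*B5) - this is the overall T(s), already in the required normalized form

Final answer: (4*s^4 - 12*s^3 - 105*s^2 - 35*s + 9)/(16*s^4 + 68*s^3 + 48*s^2 - 8*s - 4)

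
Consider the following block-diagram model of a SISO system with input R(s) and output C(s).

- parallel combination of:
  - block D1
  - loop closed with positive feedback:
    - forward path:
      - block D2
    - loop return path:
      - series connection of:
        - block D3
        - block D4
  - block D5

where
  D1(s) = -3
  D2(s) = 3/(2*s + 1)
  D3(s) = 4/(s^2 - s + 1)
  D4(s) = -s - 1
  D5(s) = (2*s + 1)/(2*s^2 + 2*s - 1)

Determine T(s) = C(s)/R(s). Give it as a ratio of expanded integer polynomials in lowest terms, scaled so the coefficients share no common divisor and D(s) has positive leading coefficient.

[1] combine D3, D4 in series, giving (-4*s - 4)/(s^2 - s + 1)
[2] apply the feedback formula to D2, (D3*D4), giving (3*s^2 - 3*s + 3)/(2*s^3 - s^2 + 13*s + 13)
[3] combine D1, [D2/(1-D2*(D3*D4))], D5 in parallel; the result is T(s) itself (integer coefficients, no common factor, positive leading denominator coefficient)

Hence the answer: (-12*s^5 + 4*s^4 - 66*s^3 - 137*s^2 + 9*s + 49)/(4*s^5 + 2*s^4 + 22*s^3 + 53*s^2 + 13*s - 13)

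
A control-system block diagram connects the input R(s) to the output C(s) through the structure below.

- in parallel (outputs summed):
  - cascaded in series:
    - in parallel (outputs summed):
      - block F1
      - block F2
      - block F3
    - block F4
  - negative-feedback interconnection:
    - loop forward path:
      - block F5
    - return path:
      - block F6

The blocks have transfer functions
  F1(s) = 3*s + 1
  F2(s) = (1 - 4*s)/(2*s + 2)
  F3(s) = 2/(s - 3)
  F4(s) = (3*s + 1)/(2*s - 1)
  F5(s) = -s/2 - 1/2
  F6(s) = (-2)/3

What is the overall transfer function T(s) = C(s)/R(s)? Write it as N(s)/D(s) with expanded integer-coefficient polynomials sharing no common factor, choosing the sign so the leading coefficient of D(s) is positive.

First reduce the diagram to T(s).

Step 1. combine F1, F2, F3 in parallel -> (6*s^3 - 14*s^2 - 5*s - 5)/(2*s^2 - 4*s - 6)
Step 2. multiply (F1+F2+F3), F4 (series) -> (18*s^4 - 36*s^3 - 29*s^2 - 20*s - 5)/(4*s^3 - 10*s^2 - 8*s + 6)
Step 3. feedback reduction of F5, F6 -> (-3*s - 3)/(2*s + 8)
Step 4. reduce the parallel group ((F1+F2+F3)*F4), [F5/(1+F5*F6)]: this yields T(s), and no further normalization is needed

Answer: (18*s^5 + 30*s^4 - 164*s^3 - 109*s^2 - 82*s - 29)/(4*s^4 + 6*s^3 - 48*s^2 - 26*s + 24)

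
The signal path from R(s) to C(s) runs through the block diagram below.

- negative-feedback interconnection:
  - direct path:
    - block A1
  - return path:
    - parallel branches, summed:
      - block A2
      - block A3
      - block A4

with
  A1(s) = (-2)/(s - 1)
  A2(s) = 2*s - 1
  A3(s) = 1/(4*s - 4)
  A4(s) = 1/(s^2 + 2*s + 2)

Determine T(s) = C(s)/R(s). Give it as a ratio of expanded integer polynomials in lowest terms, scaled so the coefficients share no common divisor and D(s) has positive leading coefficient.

The answer is (4*s^3 + 4*s^2 - 8)/(6*s^4 + 4*s^3 - s^2 - 6*s + 2).

Reasoning:
(1) add A2, A3, A4 (parallel), giving (8*s^4 + 4*s^3 - 3*s^2 - 10*s + 6)/(4*s^3 + 4*s^2 - 8)
(2) apply the feedback formula to A1, (A2+A3+A4), giving the overall T(s)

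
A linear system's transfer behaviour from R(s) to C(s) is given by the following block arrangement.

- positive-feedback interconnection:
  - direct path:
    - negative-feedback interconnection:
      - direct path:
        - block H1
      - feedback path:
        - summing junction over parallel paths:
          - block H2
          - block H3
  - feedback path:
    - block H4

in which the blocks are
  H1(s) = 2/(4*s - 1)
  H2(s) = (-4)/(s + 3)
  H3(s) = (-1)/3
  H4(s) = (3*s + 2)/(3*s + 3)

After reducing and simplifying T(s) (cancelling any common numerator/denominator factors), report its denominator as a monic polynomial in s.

First reduce the diagram to T(s).

1. add H2, H3 (parallel) -> (-s - 15)/(3*s + 9)
2. collapse the loop (H1 forward, (H2+H3) return) -> (6*s + 18)/(12*s^2 + 31*s - 39)
3. feedback reduction of [H1/(1+H1*(H2+H3))], H4 -> (6*s^2 + 24*s + 18)/(12*s^3 + 37*s^2 - 30*s - 51)
T(s) is the step-3 result (common factors already cancelled). Leading coefficient of the denominator: 12. Divide through by 12 for the monic polynomial.

Answer: s^3 + 37*s^2/12 - 5*s/2 - 17/4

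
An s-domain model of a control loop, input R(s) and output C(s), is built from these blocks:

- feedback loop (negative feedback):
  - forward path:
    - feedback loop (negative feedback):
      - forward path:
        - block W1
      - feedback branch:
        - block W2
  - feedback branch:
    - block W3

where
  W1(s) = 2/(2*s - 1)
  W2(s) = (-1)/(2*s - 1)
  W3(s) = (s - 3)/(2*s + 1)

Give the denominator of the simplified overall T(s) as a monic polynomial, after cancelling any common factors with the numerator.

The answer is s^3 - 5*s/2 + 5/8.

Reasoning:
Step 1 - feedback reduction of W1, W2 = (4*s - 2)/(4*s^2 - 4*s - 1)
Step 2 - feedback reduction of [W1/(1+W1*W2)], W3 = (8*s^2 - 2)/(8*s^3 - 20*s + 5)
That last expression is T(s), already simplified. Scaling its denominator by 1/8 (the reciprocal of the leading coefficient) yields the monic denominator.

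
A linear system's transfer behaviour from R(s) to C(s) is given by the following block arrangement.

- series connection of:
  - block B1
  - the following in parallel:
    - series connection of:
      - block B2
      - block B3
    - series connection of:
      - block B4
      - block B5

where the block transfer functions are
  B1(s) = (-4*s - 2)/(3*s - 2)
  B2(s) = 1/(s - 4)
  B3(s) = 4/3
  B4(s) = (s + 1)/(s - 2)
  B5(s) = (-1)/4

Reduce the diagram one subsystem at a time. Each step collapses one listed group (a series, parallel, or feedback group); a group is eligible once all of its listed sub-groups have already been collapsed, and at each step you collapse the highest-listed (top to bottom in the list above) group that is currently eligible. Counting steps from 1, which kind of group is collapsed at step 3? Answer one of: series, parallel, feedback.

The answer is parallel.

Reasoning:
Step 1. multiply B2, B3 (series)
Step 2. multiply B4, B5 (series)
Step 3. combine (B2*B3), (B4*B5) in parallel
Step 4. reduce the series chain B1, ((B2*B3)+(B4*B5))
At step 3 the group reduced is parallel.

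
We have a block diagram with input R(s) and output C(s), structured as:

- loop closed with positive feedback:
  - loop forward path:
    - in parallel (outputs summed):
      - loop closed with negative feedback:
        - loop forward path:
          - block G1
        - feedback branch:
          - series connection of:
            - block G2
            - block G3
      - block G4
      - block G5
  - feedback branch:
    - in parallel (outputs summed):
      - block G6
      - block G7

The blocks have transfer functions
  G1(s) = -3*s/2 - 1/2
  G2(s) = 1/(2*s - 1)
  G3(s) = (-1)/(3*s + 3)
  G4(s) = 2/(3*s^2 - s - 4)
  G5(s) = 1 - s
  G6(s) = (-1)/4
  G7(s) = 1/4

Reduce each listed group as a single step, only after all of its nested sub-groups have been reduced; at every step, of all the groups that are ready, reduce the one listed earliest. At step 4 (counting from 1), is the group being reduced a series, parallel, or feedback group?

Step 1. combine G2, G3 in series
Step 2. collapse the loop (G1 forward, (G2*G3) return)
Step 3. parallel reduction of [G1/(1+G1*(G2*G3))], G4, G5
Step 4. sum the parallel branches G6, G7
Step 5. feedback reduction of ([G1/(1+G1*(G2*G3))]+G4+G5), (G6+G7)
Step 4: parallel.

Final answer: parallel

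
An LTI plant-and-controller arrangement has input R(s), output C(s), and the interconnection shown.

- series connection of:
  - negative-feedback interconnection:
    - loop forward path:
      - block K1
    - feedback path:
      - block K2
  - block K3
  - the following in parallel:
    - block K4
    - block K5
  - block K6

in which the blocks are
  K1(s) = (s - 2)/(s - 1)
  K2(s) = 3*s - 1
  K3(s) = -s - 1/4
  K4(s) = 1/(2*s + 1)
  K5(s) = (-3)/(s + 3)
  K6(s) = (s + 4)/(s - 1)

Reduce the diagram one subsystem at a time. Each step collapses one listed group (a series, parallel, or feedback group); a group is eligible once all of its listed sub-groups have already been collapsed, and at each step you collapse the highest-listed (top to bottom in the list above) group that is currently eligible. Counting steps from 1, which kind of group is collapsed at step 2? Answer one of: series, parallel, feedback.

[1] collapse the loop (K1 forward, K2 return)
[2] add K4, K5 (parallel)
[3] series reduction of [K1/(1+K1*K2)], K3, (K4+K5), K6
Step 2: parallel.

Answer: parallel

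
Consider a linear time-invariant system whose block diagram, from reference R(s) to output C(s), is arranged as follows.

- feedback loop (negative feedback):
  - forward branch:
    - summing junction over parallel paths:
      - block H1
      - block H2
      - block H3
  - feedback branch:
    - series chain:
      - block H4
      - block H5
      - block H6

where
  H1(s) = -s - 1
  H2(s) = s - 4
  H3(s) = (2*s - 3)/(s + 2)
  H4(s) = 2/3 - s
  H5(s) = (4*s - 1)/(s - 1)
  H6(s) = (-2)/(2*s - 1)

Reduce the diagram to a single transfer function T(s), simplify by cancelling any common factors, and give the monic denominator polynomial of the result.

Reducing step by step:

(1) add H1, H2, H3 (parallel), giving (-3*s - 13)/(s + 2)
(2) combine H4, H5, H6 in series, giving (24*s^2 - 22*s + 4)/(6*s^2 - 9*s + 3)
(3) close the feedback loop around (H1+H2+H3), (H4*H5*H6), giving (18*s^3 + 51*s^2 - 108*s + 39)/(66*s^3 + 243*s^2 - 259*s + 46)
The result of step 3 is T(s) in lowest terms. Its denominator has leading coefficient 66; dividing the denominator through by 66 makes it monic.

Answer: s^3 + 81*s^2/22 - 259*s/66 + 23/33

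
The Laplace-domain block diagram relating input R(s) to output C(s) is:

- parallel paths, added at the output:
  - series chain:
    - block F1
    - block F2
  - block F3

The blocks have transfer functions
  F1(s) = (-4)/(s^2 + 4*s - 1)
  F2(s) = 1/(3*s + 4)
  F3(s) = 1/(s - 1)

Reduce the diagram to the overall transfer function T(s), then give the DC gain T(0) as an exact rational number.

Step 1: series reduction of F1, F2; result (-4)/(3*s^3 + 16*s^2 + 13*s - 4)
Step 2: parallel reduction of (F1*F2), F3; result (3*s^3 + 16*s^2 + 9*s)/(3*s^4 + 13*s^3 - 3*s^2 - 17*s + 4)
Evaluating the step-2 result (the overall T(s)) at s = 0 gives T(0) = 0/4 = 0.

Therefore the answer is 0.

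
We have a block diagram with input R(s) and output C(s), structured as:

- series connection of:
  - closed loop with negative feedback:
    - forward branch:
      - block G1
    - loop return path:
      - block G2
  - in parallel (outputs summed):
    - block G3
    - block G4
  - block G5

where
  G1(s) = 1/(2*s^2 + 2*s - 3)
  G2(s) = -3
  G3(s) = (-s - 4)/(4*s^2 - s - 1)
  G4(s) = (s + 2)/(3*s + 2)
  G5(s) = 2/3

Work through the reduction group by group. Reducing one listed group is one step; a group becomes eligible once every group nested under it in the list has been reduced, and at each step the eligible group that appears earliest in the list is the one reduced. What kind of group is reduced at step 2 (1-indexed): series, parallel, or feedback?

Reducing step by step:

Step 1. feedback reduction of G1, G2
Step 2. parallel reduction of G3, G4
Step 3. multiply [G1/(1+G1*G2)], (G3+G4), G5 (series)
Step 2 collapses a parallel group.

Answer: parallel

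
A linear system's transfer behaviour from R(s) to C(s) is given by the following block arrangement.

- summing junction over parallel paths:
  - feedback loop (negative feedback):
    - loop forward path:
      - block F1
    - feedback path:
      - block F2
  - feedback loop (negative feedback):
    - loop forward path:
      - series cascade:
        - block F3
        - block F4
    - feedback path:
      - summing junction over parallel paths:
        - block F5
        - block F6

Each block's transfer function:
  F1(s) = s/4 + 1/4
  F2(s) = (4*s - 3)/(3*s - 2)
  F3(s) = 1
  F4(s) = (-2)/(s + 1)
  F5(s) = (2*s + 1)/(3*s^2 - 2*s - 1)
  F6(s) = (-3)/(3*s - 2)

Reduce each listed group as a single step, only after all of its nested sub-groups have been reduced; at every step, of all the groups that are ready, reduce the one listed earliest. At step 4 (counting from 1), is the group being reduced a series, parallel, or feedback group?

[1] feedback reduction of F1, F2
[2] cascade F3, F4
[3] parallel reduction of F5, F6
[4] apply the feedback formula to (F3*F4), (F5+F6)
[5] sum the parallel branches [F1/(1+F1*F2)], [(F3*F4)/(1+(F3*F4)*(F5+F6))]
Step 4 collapses a feedback group.

Therefore the answer is feedback.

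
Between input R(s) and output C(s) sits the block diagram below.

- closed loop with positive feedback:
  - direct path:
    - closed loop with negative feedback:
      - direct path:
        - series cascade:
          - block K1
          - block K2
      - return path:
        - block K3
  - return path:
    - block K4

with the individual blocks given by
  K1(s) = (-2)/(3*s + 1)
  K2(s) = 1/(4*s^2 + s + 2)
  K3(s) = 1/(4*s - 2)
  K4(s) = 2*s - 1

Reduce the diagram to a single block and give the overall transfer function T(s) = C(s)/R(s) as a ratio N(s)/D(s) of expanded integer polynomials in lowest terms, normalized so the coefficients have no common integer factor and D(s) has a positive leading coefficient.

1. multiply K1, K2 (series): (-2)/(12*s^3 + 7*s^2 + 7*s + 2)
2. close the feedback loop around (K1*K2), K3: (2 - 4*s)/(24*s^4 + 2*s^3 + 7*s^2 - 3*s - 3)
3. reduce the feedback loop with forward [(K1*K2)/(1+(K1*K2)*K3)] and return K4 - this is the overall T(s), already in the required normalized form

Final answer: (2 - 4*s)/(24*s^4 + 2*s^3 + 15*s^2 - 11*s - 1)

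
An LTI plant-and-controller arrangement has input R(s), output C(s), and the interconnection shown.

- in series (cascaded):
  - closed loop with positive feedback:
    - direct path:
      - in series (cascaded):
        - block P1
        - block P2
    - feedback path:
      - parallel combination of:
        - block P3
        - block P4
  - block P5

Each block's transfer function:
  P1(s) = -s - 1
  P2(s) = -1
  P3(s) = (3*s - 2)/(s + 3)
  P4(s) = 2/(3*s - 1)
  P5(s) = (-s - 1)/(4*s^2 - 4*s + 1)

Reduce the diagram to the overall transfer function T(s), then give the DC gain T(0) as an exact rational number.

Step 1 - series reduction of P1, P2: s + 1
Step 2 - sum the parallel branches P3, P4: (9*s^2 - 7*s + 8)/(3*s^2 + 8*s - 3)
Step 3 - apply the feedback formula to (P1*P2), (P3+P4): (-3*s^3 - 11*s^2 - 5*s + 3)/(9*s^3 - s^2 - 7*s + 11)
Step 4 - series reduction of [(P1*P2)/(1-(P1*P2)*(P3+P4))], P5: (3*s^4 + 14*s^3 + 16*s^2 + 2*s - 3)/(36*s^5 - 40*s^4 - 15*s^3 + 71*s^2 - 51*s + 11)
Step 4 gives the overall T(s). Then T(0) = -3/11.

Answer: -3/11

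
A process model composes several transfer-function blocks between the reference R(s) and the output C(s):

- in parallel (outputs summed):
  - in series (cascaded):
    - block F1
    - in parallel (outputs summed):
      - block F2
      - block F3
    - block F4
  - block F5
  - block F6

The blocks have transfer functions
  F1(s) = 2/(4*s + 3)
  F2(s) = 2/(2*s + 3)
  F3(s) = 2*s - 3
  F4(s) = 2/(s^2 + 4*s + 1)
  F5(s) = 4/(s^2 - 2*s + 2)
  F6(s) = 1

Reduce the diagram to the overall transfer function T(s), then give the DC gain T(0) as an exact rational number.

1. parallel reduction of F2, F3 -> (4*s^2 - 7)/(2*s + 3)
2. cascade F1, (F2+F3), F4 -> (16*s^2 - 28)/(8*s^4 + 50*s^3 + 89*s^2 + 54*s + 9)
3. reduce the parallel group (F1*(F2+F3)*F4), F5, F6 -> (8*s^6 + 34*s^5 + 53*s^4 + 144*s^3 + 439*s^2 + 362*s - 2)/(8*s^6 + 34*s^5 + 5*s^4 - 24*s^3 + 79*s^2 + 90*s + 18)
Step 3 gives the overall T(s). Then T(0) = -2/18 = -1/9.

Final answer: -1/9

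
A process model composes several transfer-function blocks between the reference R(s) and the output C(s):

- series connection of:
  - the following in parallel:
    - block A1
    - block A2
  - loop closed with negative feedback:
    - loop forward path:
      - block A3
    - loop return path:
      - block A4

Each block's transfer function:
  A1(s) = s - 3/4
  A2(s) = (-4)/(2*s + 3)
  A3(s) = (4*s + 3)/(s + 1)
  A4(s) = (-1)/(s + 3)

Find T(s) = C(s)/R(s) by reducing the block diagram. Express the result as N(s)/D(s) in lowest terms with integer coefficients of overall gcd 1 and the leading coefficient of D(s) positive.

Answer: (32*s^4 + 144*s^3 + 62*s^2 - 321*s - 225)/(8*s^3 + 12*s^2)

Working:
Step 1 - combine A1, A2 in parallel = (8*s^2 + 6*s - 25)/(8*s + 12)
Step 2 - feedback reduction of A3, A4 = (4*s^2 + 15*s + 9)/s^2
Step 3 - multiply (A1+A2), [A3/(1+A3*A4)] (series), which is the overall transfer function T(s) = C(s)/R(s) in lowest terms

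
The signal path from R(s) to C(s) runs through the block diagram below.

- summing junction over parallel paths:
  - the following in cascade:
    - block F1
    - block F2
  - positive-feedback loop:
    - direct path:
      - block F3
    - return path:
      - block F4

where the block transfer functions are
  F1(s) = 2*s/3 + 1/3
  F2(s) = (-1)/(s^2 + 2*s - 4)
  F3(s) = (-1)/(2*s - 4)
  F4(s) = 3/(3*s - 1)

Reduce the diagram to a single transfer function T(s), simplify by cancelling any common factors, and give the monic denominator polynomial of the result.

(1) combine F1, F2 in series, giving (-2*s - 1)/(3*s^2 + 6*s - 12)
(2) reduce the feedback loop with forward F3 and return F4, giving (1 - 3*s)/(6*s^2 - 14*s + 7)
(3) combine (F1*F2), [F3/(1-F3*F4)] in parallel, giving (-21*s^3 + 7*s^2 + 42*s - 19)/(18*s^4 - 6*s^3 - 135*s^2 + 210*s - 84)
No further cancellation is possible in the step-3 result, so that is T(s). Its denominator becomes monic after dividing by the leading coefficient 18.

Hence the answer: s^4 - s^3/3 - 15*s^2/2 + 35*s/3 - 14/3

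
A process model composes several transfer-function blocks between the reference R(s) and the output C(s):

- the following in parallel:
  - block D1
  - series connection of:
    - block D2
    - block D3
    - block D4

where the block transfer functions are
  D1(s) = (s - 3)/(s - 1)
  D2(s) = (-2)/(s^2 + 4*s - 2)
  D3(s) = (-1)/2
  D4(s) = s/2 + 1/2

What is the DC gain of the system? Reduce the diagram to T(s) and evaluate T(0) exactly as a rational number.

Step 1: series reduction of D2, D3, D4 = (s + 1)/(2*s^2 + 8*s - 4)
Step 2: add D1, (D2*D3*D4) (parallel) = (2*s^3 + 3*s^2 - 28*s + 11)/(2*s^3 + 6*s^2 - 12*s + 4)
That last expression is T(s); at s = 0 only the constant terms survive, so T(0) = 11/4.

Hence the answer: 11/4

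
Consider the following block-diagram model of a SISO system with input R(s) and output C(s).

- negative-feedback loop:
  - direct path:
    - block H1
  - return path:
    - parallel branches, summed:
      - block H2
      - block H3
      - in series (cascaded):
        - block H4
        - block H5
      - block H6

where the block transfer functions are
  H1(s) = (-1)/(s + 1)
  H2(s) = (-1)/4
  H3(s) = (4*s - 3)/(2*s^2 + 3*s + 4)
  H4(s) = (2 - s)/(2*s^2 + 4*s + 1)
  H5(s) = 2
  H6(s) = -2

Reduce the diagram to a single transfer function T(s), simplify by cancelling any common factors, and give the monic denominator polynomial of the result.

Step 1: combine H4, H5 in series: (4 - 2*s)/(2*s^2 + 4*s + 1)
Step 2: parallel reduction of H2, H3, (H4*H5), H6: (-36*s^4 - 110*s^3 - 150*s^2 - 187*s + 16)/(16*s^4 + 56*s^3 + 88*s^2 + 76*s + 16)
Step 3: reduce the feedback loop with forward H1 and return (H2+H3+(H4*H5)+H6): (-16*s^4 - 56*s^3 - 88*s^2 - 76*s - 16)/(16*s^5 + 108*s^4 + 254*s^3 + 314*s^2 + 279*s)
No further cancellation is possible in the step-3 result, so that is T(s). Its denominator becomes monic after dividing by the leading coefficient 16.

Final answer: s^5 + 27*s^4/4 + 127*s^3/8 + 157*s^2/8 + 279*s/16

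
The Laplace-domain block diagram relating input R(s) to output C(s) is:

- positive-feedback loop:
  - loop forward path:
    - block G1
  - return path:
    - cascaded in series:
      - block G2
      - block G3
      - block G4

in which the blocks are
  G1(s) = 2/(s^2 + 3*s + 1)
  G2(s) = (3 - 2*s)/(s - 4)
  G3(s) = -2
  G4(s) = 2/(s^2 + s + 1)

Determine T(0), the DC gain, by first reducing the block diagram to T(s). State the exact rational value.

Step 1: reduce the series chain G2, G3, G4; result (8*s - 12)/(s^3 - 3*s^2 - 3*s - 4)
Step 2: feedback reduction of G1, (G2*G3*G4); result (2*s^3 - 6*s^2 - 6*s - 8)/(s^5 - 11*s^3 - 16*s^2 - 31*s + 20)
DC gain: substitute s = 0 into T(s) from step 2: T(0) = -8/20 = -2/5.

Hence the answer: -2/5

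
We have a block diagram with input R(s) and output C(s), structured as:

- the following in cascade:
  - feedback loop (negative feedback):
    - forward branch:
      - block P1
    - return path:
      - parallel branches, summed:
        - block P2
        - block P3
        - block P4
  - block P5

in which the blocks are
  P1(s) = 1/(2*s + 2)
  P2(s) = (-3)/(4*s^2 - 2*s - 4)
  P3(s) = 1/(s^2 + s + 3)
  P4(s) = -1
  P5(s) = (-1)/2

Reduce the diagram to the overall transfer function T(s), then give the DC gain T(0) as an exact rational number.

The answer is -6/25.

Reasoning:
(1) parallel reduction of P2, P3, P4 gives (-4*s^4 - 2*s^3 - 5*s^2 + 5*s - 1)/(4*s^4 + 2*s^3 + 6*s^2 - 10*s - 12)
(2) reduce the feedback loop with forward P1 and return (P2+P3+P4) gives (4*s^4 + 2*s^3 + 6*s^2 - 10*s - 12)/(8*s^5 + 8*s^4 + 14*s^3 - 13*s^2 - 39*s - 25)
(3) cascade [P1/(1+P1*(P2+P3+P4))], P5 gives (-2*s^4 - s^3 - 3*s^2 + 5*s + 6)/(8*s^5 + 8*s^4 + 14*s^3 - 13*s^2 - 39*s - 25)
Evaluating the step-3 result (the overall T(s)) at s = 0 gives T(0) = 6/(-25) = -6/25.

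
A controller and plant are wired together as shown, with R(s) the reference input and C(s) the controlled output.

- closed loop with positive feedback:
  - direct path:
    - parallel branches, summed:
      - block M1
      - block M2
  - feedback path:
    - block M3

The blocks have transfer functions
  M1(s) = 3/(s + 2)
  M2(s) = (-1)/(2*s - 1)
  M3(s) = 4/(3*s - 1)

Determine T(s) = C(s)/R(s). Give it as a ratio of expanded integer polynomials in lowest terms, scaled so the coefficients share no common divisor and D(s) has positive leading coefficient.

Answer: (15*s^2 - 20*s + 5)/(6*s^3 + 7*s^2 - 29*s + 22)

Working:
1. sum the parallel branches M1, M2; result (5*s - 5)/(2*s^2 + 3*s - 2)
2. apply the feedback formula to (M1+M2), M3: this yields T(s), and no further normalization is needed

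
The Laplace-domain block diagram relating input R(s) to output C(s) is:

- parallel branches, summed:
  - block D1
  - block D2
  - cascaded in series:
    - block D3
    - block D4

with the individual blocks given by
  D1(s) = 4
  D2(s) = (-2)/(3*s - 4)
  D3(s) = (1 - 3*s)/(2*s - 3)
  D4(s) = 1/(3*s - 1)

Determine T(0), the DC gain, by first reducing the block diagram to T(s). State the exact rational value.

Step 1 - multiply D3, D4 (series); result (-1)/(2*s - 3)
Step 2 - parallel reduction of D1, D2, (D3*D4); result (24*s^2 - 75*s + 58)/(6*s^2 - 17*s + 12)
Evaluating the step-2 result (the overall T(s)) at s = 0 gives T(0) = 58/12 = 29/6.

Final answer: 29/6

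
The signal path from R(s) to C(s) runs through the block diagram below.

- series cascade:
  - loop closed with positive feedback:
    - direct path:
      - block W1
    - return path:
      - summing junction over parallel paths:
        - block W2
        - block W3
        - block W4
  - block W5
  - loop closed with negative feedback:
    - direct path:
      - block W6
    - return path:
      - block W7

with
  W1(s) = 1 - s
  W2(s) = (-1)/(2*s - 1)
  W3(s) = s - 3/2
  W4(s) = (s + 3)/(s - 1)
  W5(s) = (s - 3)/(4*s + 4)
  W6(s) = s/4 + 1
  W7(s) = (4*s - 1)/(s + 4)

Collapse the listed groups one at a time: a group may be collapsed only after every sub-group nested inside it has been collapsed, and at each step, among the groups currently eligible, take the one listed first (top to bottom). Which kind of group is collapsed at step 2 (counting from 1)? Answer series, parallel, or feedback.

[1] parallel reduction of W2, W3, W4
[2] collapse the loop (W1 forward, (W2+W3+W4) return)
[3] feedback reduction of W6, W7
[4] series reduction of [W1/(1-W1*(W2+W3+W4))], W5, [W6/(1+W6*W7)]
The group at step 2 is a feedback group.

Answer: feedback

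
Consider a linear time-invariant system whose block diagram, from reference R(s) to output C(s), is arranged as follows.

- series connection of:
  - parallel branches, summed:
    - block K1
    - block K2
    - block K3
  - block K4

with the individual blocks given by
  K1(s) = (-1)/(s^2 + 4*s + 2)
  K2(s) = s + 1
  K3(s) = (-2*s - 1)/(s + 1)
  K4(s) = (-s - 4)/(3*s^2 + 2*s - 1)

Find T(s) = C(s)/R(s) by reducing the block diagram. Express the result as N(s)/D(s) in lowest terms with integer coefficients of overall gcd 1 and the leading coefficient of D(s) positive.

Step 1: sum the parallel branches K1, K2, K3: (s^4 + 4*s^3 + 2*s^2 - s - 1)/(s^3 + 5*s^2 + 6*s + 2)
Step 2: series reduction of (K1+K2+K3), K4; the result is T(s) itself (integer coefficients, no common factor, positive leading denominator coefficient)

Hence the answer: (-s^5 - 8*s^4 - 18*s^3 - 7*s^2 + 5*s + 4)/(3*s^5 + 17*s^4 + 27*s^3 + 13*s^2 - 2*s - 2)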